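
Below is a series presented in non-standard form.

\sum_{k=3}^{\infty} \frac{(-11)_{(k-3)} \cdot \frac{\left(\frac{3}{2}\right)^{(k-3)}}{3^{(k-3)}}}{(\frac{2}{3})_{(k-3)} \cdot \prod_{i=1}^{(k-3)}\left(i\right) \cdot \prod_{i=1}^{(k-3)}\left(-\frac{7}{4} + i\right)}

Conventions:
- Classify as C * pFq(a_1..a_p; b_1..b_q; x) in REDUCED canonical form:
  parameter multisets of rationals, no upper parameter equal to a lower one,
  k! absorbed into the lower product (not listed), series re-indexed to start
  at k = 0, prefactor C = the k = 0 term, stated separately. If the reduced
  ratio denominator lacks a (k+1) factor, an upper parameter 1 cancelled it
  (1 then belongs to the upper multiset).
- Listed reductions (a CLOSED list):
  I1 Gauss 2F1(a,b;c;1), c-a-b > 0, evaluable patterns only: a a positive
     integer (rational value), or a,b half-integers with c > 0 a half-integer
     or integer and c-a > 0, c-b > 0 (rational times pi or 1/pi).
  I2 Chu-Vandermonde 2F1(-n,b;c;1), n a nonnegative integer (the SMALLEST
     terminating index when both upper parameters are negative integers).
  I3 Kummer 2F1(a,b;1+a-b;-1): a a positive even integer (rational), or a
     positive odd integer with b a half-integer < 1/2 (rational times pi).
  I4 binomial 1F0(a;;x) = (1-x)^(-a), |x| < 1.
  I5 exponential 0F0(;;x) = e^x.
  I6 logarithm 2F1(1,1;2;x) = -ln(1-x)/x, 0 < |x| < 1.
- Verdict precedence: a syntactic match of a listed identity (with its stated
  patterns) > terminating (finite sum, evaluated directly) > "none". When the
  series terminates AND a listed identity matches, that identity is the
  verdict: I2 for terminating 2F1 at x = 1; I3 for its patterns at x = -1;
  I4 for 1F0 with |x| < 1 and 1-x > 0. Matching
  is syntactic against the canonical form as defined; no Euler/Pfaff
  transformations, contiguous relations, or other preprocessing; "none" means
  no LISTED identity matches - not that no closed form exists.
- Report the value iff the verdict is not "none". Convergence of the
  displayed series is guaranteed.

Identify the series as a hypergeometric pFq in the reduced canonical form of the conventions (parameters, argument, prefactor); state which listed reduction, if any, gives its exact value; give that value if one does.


This is 1 * 1F2(-11; -\frac{3}{4}, \frac{2}{3}; \frac{1}{2}) in reduced canonical form. Verdict: terminating (-11 upstairs). 12 nonzero terms in all; added directly. Value: -\frac{71856347007074549697}{2590607190408737500}.

Key observation: x = \frac{1}{2} and the two k-th powers (C = 1, x = 1/2) combine into one argument.
Ratio: r(k) = \frac{1}{2} * (k-11) / [(k-\frac{3}{4}) (k+\frac{2}{3}) (k+1)] - rational; roots negated = parameters, x = \frac{1}{2}, C = 1.


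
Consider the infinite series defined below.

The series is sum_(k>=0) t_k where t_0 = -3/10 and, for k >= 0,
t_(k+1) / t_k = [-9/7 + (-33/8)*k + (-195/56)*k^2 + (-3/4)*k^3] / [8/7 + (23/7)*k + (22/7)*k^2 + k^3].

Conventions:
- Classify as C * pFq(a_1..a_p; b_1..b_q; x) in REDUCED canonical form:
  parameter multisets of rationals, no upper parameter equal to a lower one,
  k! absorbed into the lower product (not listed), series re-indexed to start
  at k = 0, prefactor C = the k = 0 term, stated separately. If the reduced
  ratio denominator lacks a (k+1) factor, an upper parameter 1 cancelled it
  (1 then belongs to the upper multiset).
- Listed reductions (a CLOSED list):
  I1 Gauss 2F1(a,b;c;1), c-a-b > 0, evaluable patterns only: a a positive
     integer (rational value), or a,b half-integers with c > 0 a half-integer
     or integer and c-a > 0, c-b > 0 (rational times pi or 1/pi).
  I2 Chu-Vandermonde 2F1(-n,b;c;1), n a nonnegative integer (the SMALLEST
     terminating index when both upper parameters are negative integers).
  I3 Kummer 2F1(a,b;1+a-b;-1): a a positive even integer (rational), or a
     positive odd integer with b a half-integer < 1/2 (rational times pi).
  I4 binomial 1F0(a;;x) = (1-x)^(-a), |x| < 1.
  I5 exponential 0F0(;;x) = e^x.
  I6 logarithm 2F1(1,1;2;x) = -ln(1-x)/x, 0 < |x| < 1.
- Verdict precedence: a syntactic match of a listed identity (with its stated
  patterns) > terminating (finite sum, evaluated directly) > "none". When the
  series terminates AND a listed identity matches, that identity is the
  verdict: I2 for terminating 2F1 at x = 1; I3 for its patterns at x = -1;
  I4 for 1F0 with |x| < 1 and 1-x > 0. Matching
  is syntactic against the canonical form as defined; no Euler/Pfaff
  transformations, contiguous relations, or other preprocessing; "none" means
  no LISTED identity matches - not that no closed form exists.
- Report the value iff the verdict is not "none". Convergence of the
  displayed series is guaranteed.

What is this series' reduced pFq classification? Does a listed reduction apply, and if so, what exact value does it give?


The series (x = -3/4) is 2F1: upper {1/2, 3}, lower {1}, prefactor -3/10. Verdict: no listed reduction: x = -3/4 and upper {1/2, 3} fail every I1-I6 pattern.

Structural cue: x = (-3/4) and the parameter 8/7 appears in both the upper and lower lists and cancels.
Step ratio: r(k) = (-3/4) * (k+1/2) (k+3) / [(k+1) (k+1)] - poly over poly, x = (-3/4) from leading terms; C = -3/10 at k = 0.


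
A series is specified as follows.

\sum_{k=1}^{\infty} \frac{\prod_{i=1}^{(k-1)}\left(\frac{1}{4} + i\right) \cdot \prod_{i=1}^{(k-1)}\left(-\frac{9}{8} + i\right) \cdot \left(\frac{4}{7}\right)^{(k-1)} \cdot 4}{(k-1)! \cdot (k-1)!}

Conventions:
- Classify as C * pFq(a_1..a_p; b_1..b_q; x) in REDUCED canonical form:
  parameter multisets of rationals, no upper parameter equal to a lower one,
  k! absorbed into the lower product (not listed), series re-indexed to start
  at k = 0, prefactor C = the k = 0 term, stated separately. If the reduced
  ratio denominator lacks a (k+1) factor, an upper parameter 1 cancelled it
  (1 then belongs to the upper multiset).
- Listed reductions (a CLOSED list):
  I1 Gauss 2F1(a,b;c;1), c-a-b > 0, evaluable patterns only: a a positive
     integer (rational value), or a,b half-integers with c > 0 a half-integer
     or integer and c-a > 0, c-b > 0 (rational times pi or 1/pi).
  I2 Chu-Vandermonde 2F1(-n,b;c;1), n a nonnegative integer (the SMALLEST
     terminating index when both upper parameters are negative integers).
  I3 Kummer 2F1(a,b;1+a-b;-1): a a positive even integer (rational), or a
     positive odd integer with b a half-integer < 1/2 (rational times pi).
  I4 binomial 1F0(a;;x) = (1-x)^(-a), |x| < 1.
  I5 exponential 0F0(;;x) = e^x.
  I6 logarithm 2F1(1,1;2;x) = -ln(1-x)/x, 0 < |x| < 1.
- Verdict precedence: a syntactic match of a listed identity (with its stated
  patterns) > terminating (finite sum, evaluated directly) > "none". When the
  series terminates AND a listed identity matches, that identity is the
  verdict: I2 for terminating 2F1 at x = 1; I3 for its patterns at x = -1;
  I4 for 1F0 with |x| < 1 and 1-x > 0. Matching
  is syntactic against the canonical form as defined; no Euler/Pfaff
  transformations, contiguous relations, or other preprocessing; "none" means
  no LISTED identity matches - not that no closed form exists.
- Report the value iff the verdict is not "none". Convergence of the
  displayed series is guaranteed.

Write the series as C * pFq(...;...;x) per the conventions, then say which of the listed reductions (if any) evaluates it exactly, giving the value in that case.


Prefactor 4, argument \frac{4}{7}: 2F1 with upper {-\frac{1}{8}, \frac{5}{4}} over lower {1}. Verdict: none. No listed pattern accepts 2F1(-\frac{1}{8}, \frac{5}{4}; 1; \frac{4}{7}).

First insight: x = \frac{4}{7} and the running product (C = 4, x = 4/7) telescopes to a rising factorial.
Step ratio: r(k) = \frac{4}{7} * (k-\frac{1}{8}) (k+\frac{5}{4}) / [(k+1) (k+1)] - rational in k. x = \frac{4}{7}; t_0 = 4; negate the roots.


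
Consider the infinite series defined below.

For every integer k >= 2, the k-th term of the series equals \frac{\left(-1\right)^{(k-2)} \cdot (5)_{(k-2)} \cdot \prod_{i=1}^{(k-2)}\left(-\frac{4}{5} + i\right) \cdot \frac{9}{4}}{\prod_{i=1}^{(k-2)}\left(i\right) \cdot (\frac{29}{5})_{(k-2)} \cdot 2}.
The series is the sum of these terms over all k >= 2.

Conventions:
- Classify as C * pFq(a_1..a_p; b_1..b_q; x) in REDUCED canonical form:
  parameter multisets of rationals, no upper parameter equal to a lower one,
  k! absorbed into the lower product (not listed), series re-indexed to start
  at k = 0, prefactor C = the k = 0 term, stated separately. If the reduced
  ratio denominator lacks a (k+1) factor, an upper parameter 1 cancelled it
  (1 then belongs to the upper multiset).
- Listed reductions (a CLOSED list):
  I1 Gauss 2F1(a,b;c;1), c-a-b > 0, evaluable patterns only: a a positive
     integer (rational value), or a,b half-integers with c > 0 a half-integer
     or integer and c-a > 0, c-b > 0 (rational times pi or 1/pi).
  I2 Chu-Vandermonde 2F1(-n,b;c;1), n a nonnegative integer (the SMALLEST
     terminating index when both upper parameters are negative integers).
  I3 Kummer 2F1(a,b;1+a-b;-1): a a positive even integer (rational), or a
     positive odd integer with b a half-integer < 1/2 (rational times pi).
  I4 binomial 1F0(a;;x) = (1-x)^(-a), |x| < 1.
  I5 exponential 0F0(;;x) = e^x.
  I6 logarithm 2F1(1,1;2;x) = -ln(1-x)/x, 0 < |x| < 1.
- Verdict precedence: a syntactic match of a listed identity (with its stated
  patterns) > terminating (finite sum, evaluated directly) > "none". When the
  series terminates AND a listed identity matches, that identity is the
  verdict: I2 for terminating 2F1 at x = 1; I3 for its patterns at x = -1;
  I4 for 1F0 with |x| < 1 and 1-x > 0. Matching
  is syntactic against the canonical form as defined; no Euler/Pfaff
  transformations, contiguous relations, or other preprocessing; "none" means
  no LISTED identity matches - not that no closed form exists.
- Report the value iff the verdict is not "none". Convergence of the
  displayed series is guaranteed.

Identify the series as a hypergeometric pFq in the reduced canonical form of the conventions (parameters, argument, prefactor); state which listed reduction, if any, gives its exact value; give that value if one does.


x = -1 here; the reduced form reads 2F1, upper {\frac{1}{5}, 5}, lower {\frac{29}{5}}, C = \frac{9}{8}. Verdict: none. Every listed pattern misses the 2F1 form at -1, upper {\frac{1}{5}, 5}.

The tell: with t_0 = \frac{9}{8}, the running product (prefactor 9/8) telescopes to a rising factorial.
Ratio: r(k) = -1 * (k+\frac{1}{5}) (k+5) / [(k+\frac{29}{5}) (k+1)] - poly over poly, x = -1 from leading terms; C = \frac{9}{8} at k = 0.


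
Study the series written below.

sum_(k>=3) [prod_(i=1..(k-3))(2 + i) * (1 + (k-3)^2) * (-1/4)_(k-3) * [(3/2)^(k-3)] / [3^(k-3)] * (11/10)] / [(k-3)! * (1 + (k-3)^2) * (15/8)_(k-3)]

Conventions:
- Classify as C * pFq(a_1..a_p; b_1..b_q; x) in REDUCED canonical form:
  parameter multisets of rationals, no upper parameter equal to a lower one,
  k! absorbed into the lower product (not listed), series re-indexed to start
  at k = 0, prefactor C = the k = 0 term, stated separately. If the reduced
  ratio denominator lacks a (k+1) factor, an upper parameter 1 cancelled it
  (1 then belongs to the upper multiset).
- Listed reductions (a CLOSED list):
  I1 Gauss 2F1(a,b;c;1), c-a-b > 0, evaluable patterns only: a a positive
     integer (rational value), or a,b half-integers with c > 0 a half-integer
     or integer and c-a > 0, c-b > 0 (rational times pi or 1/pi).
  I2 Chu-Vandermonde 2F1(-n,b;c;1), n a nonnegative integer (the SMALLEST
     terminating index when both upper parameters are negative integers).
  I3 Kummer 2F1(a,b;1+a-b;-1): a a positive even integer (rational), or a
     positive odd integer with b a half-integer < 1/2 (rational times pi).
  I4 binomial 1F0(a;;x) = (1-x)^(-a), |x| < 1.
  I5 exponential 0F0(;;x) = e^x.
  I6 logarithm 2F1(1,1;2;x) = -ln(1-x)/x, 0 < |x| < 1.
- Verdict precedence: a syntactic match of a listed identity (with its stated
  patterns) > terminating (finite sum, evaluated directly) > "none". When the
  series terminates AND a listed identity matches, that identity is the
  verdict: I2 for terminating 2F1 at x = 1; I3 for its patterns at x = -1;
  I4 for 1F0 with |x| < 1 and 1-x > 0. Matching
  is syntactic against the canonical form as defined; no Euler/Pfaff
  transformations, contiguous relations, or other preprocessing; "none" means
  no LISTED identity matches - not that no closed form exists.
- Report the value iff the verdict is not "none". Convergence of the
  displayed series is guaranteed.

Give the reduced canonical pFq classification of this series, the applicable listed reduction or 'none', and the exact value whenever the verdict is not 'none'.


Canonical form: C = 11/10 times 2F1 with upper {-1/4, 3}, lower {15/8}, x = 1/2. Verdict: none - this 2F1 at x = 1/2 matches no listed pattern, and upper {-1/4, 3} holds no stopper.

First insight: t_0 = 11/10 here, and the running product (C = 11/10) telescopes to a rising factorial.
Term ratio: r(k) = (1/2) * (k-1/4) (k+3) / [(k+15/8) (k+1)] - rational in k. x = (1/2); t_0 = 11/10; negate the roots.


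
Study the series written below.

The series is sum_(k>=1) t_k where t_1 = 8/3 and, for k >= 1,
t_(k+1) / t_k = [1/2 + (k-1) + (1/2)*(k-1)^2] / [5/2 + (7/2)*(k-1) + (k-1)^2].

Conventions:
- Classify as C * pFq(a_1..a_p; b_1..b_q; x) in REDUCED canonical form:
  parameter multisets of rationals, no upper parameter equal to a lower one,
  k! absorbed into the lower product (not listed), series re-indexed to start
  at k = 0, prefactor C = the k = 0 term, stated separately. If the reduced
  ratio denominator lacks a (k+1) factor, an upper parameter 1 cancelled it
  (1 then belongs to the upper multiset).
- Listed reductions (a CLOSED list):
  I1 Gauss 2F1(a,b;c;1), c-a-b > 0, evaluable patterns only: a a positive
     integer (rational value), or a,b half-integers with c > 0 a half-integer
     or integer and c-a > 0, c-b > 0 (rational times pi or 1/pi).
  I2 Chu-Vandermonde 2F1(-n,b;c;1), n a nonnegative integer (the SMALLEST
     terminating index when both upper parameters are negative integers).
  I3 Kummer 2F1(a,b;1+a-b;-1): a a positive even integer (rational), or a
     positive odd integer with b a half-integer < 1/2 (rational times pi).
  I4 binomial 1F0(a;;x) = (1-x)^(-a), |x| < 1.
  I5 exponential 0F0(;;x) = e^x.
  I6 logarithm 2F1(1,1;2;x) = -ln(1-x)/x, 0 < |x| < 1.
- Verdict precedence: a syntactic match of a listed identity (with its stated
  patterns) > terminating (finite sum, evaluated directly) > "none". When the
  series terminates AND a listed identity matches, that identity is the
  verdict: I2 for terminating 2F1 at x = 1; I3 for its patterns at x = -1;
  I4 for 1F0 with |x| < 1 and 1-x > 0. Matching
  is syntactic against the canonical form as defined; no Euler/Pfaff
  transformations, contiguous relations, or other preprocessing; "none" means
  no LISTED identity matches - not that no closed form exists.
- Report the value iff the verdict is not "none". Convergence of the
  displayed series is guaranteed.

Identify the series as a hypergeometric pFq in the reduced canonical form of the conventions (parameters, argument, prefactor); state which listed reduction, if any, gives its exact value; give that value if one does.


At argument 1/2: a 2F1 with upper {1, 1}, lower {5/2}, scaled by C = 8/3. Verdict: none. Every listed pattern misses the 2F1 form at 1/2, upper {1, 1}.

The tell: x = (1/2) and roots of the ratio polynomials (C = 8/3, x = 1/2) are the negated parameters.
Consecutive-term ratio: r(k) = (1/2) * (k+1) (k+1) / [(k+5/2) (k+1)] - poly over poly, x = (1/2) from leading terms; C = 8/3 at k = 0.


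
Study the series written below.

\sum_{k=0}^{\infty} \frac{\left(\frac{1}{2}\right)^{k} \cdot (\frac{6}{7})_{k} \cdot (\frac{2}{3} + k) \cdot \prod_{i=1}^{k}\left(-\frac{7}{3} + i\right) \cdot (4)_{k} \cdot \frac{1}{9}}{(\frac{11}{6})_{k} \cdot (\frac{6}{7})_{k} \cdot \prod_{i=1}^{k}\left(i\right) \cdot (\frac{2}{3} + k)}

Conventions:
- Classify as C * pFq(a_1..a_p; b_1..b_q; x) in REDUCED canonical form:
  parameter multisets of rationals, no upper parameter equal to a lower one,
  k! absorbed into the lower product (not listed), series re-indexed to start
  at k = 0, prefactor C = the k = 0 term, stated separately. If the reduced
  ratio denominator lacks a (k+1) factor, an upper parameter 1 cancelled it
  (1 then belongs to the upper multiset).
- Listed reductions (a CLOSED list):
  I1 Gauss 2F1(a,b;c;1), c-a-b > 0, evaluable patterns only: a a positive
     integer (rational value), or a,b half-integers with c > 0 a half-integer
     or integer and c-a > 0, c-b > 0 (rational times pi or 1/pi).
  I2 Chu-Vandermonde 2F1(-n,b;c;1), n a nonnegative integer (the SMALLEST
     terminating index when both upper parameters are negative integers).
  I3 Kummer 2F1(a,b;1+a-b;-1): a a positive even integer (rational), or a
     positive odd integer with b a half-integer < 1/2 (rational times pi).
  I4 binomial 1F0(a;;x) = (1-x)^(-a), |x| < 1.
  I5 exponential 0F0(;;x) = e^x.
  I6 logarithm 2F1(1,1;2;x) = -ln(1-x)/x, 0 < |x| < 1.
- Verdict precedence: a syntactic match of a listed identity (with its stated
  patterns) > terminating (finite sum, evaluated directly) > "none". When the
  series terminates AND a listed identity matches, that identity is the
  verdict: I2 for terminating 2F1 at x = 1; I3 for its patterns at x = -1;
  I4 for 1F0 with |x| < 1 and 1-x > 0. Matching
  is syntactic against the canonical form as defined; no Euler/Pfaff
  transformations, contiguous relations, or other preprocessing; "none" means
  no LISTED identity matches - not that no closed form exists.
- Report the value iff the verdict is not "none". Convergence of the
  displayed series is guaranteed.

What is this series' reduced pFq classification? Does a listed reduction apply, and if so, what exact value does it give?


Structural cue: t_0 = \frac{1}{9} here, and striking the common factor k + 2/3 reduces the term (C = 1/9, x = 1/2).
Term ratio: r(k) = \frac{1}{2} * (k-\frac{4}{3}) (k+4) / [(k+\frac{11}{6}) (k+1)] - rational in k. x = \frac{1}{2}; t_0 = \frac{1}{9}; negate the roots.

This is \frac{1}{9} * 2F1(-\frac{4}{3}, 4; \frac{11}{6}; \frac{1}{2}) in reduced canonical form. Verdict: none - this 2F1 at x = \frac{1}{2} matches no listed pattern, and upper {-\frac{4}{3}, 4} holds no stopper.


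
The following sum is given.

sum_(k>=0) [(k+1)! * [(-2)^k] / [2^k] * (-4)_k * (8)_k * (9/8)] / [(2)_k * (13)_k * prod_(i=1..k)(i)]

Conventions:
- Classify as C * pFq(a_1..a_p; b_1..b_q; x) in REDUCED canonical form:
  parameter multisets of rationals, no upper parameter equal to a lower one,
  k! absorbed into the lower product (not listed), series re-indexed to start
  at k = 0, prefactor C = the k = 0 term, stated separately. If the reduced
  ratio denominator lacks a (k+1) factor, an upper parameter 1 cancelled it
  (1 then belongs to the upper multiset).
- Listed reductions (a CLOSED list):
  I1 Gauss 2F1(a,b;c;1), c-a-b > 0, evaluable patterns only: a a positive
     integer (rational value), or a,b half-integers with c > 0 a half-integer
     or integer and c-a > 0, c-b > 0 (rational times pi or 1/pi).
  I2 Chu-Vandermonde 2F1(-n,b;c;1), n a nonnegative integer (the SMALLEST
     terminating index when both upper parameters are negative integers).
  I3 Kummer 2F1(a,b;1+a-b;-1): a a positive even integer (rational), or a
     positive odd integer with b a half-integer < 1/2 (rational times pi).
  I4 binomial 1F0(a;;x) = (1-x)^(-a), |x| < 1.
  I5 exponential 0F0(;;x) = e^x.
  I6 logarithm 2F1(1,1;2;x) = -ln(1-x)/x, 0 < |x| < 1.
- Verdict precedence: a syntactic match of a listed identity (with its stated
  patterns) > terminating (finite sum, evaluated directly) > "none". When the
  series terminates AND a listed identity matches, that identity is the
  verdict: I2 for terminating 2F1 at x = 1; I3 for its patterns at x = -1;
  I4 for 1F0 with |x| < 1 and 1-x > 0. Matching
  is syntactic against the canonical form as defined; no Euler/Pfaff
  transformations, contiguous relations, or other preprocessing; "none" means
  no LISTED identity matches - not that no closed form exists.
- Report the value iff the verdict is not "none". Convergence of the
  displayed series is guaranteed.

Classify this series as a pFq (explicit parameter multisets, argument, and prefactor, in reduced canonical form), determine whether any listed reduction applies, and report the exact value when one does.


Prefactor 9/8, argument -1: 2F1 with upper {-4, 8} over lower {13}. Verdict at x = -1: Kummer (I3) matches (x = -1; c = 13 equals 1+a-b for upper {-4, 8}: listed pattern). Exact value: 891/112.

Structural cue: from the first term 9/8: the factorial ratio (C = 9/8, x = -1) (k+a-1)!/(a-1)! is a rising factorial (a)_k.
Term ratio: r(k) = (-1) * (k-4) (k+8) / [(k+13) (k+1)] - rational in k, leading ratio (-1); with t_0 = 9/8, classification follows.


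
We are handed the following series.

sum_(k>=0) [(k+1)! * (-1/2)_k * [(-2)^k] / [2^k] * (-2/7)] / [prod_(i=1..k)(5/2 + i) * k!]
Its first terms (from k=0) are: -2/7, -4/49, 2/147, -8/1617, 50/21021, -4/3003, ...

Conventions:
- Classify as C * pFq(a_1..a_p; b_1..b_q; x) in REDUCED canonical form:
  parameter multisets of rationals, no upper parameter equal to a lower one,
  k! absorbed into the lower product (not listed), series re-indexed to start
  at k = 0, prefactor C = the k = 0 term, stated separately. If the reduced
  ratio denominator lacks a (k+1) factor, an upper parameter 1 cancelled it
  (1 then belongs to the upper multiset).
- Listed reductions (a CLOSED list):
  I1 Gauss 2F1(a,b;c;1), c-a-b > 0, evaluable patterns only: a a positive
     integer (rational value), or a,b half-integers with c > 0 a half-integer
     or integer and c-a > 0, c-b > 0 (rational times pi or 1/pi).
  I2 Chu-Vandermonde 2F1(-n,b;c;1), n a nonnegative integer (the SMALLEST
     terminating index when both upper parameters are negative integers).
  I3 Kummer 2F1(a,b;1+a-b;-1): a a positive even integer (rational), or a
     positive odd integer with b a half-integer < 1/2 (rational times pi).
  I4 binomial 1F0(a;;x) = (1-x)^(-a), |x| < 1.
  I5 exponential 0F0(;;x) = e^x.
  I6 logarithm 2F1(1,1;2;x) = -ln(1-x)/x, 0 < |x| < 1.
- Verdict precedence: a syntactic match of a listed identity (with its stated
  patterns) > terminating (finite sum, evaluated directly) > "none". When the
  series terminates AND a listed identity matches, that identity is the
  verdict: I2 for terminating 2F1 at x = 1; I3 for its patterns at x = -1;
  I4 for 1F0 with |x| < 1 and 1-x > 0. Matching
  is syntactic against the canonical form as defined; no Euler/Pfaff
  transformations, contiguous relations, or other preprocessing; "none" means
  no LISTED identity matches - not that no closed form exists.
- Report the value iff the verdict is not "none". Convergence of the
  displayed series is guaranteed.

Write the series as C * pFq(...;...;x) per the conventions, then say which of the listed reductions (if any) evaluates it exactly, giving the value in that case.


This is -2/7 * 2F1(-1/2, 2; 7/2; -1) in reduced canonical form. Verdict: this is the Kummer evaluation I3 (x = -1; c = 7/2 equals 1+a-b for upper {-1/2, 2}: listed pattern). Hence: -5/14.

First insight: x = (-1) and the lower running product (C = -2/7) is a rising factorial.
Adjacent-term ratio: r(k) = (-1) * (k-1/2) (k+2) / [(k+7/2) (k+1)] - poly over poly, x = (-1) from leading terms; C = -2/7 at k = 0.


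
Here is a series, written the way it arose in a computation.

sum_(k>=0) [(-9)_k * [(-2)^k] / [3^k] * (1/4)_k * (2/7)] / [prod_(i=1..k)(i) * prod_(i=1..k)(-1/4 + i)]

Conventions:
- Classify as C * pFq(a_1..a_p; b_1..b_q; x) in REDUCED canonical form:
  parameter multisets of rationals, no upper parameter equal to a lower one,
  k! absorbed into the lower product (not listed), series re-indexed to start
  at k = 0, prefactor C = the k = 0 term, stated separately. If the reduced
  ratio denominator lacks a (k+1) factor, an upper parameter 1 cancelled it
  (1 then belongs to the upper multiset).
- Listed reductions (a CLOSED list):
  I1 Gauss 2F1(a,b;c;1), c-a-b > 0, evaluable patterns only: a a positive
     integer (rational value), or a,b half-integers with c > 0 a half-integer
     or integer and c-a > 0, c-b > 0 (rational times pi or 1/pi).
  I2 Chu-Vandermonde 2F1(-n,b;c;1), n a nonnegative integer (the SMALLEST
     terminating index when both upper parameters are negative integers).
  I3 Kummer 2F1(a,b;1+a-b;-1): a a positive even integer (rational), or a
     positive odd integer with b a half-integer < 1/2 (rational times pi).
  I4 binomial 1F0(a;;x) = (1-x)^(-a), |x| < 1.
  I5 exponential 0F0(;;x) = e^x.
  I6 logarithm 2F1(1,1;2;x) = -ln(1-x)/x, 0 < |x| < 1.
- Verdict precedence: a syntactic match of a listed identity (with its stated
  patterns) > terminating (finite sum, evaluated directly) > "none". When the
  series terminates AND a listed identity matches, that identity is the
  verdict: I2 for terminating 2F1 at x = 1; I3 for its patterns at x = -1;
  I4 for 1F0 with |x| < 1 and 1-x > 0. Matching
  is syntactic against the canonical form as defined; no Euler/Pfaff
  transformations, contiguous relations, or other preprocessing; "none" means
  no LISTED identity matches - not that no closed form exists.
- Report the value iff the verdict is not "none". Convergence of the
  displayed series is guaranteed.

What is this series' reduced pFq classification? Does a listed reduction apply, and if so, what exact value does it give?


Reduced: x = -2/3, 2F1, upper = {-9, 1/4}, lower = {3/4}, C = 2/7. Verdict: terminating - no listed pattern fits, but -9 in the upper list cuts the series at k = 9; direct evaluation. Value: 346649959846/61595133831.

Structural cue: t_0 = 2/7 here, and the product of the first k integers (C = 2/7, x = -2/3) is k!.
Consecutive-term ratio: r(k) = (-2/3) * (k-9) (k+1/4) / [(k+3/4) (k+1)] - rational; roots negated = parameters, x = (-2/3), C = 2/7.


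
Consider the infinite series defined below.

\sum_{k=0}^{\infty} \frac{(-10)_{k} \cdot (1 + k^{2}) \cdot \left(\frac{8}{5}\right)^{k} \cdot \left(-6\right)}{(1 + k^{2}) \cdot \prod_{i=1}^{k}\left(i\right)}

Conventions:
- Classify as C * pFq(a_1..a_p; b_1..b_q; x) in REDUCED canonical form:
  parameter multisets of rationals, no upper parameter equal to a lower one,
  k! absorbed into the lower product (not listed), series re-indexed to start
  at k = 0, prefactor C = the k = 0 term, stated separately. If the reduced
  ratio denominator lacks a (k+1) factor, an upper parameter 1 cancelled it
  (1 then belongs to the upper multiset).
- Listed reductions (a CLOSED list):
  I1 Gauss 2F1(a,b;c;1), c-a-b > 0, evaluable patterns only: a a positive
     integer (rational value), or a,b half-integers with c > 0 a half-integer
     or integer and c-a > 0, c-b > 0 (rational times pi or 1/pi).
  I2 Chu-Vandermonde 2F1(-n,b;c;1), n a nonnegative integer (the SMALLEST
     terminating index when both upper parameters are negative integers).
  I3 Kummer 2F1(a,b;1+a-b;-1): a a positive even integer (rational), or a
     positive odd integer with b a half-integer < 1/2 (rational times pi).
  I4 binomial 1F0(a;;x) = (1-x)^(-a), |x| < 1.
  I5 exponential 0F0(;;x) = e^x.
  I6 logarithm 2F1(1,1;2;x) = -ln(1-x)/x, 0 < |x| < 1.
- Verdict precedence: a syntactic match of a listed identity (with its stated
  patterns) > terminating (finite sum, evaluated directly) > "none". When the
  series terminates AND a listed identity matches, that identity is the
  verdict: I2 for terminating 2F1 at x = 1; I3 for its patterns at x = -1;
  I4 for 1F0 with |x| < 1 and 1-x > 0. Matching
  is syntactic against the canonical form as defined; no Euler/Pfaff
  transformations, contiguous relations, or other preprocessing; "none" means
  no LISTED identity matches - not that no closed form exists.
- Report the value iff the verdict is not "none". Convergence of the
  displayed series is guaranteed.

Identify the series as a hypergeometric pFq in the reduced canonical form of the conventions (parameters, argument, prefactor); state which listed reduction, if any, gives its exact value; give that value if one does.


The series (x = \frac{8}{5}) is 1F0: upper {-10}, lower {-}, prefactor -6. Verdict: terminating at k = 10: the factor (-10)_k kills every later term; summing the 11 survivors is exact. Its exact value is -\frac{354294}{9765625}.

First insight: from the first term -6: striking the common factor k^2 + 1 reduces the term (prefactor -6).
Ratio: r(k) = \frac{8}{5} * (k-10) / [(k+1)] - rational in k. x = \frac{8}{5}; t_0 = -6; negate the roots.


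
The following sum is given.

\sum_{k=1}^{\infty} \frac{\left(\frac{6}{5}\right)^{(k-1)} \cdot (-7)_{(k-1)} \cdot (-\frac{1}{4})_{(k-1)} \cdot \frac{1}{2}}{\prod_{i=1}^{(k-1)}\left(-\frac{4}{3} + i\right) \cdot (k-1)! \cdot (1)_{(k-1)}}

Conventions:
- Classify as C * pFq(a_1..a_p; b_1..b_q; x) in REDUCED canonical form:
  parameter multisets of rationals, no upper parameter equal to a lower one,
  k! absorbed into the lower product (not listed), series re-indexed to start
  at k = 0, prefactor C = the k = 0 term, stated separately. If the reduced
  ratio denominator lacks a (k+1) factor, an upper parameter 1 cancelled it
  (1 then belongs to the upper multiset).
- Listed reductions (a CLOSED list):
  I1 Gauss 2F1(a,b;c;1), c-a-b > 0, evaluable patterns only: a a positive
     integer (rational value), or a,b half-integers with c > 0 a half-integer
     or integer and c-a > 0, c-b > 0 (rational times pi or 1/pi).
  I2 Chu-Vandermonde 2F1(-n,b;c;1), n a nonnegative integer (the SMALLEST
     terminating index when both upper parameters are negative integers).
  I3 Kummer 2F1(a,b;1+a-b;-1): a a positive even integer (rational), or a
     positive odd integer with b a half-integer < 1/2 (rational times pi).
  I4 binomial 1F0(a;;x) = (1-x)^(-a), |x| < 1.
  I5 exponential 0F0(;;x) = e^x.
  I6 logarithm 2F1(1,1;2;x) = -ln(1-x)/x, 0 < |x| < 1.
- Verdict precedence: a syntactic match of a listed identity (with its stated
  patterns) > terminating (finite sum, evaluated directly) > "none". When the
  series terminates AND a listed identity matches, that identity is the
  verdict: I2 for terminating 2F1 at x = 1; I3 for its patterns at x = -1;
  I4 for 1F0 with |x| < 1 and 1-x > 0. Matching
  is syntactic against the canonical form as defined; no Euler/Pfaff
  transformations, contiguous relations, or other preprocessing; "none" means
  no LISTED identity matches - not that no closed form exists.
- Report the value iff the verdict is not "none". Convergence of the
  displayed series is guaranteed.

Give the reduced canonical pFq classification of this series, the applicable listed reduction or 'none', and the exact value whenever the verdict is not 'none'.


The tell: from the first term \frac{1}{2}: the lower running product (C = 1/2, x = 6/5) is a rising factorial.
Adjacent-term ratio: r(k) = \frac{6}{5} * (k-7) (k-\frac{1}{4}) / [(k-\frac{1}{3}) (k+1) (k+1)] - rational in k. x = \frac{6}{5}; t_0 = \frac{1}{2}; negate the roots.

Canonical form: C = \frac{1}{2} times 2F2 with upper {-7, -\frac{1}{4}}, lower {-\frac{1}{3}, 1}, x = \frac{6}{5}. Verdict: terminating at k = 7: the factor (-7)_k kills every later term; summing the 8 survivors is exact. Its exact value is \frac{2772484441217}{6092800000000}.


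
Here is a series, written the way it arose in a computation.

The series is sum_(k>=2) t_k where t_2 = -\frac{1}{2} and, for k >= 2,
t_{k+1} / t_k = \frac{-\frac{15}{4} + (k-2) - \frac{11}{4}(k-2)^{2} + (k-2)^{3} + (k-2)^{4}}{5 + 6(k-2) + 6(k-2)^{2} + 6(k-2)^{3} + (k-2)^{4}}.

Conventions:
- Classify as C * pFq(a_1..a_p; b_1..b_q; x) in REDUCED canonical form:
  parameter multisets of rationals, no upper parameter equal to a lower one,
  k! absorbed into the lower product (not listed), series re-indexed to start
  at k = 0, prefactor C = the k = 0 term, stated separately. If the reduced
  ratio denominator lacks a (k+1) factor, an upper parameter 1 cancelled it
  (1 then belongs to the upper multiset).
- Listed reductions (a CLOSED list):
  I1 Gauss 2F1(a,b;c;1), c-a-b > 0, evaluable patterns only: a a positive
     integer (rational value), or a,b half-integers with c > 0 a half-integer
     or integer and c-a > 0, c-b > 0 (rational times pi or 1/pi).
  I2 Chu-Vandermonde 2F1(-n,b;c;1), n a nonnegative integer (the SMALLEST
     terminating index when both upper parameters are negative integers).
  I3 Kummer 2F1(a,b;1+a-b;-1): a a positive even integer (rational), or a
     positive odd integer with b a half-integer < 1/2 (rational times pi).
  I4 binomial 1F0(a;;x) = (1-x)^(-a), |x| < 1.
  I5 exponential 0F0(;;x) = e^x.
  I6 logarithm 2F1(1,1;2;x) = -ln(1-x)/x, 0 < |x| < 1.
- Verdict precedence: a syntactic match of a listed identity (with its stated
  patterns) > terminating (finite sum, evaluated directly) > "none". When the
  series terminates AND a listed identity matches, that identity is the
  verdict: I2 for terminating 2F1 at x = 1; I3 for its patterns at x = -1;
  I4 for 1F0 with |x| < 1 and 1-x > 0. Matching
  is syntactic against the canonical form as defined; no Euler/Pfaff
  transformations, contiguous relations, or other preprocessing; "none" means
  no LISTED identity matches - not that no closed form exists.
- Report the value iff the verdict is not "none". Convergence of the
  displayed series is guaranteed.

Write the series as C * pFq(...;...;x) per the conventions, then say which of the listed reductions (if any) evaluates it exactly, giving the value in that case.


Reduced: x = 1, 2F1, upper = {-\frac{3}{2}, \frac{5}{2}}, lower = {5}, C = -\frac{1}{2}. Verdict (x = 1): the half-integer Gauss pattern (I1) applies (x = 1; upper {-\frac{3}{2}, \frac{5}{2}} half-integers, c = 5 in the evaluable pattern). Sum: \left(-\frac{2048}{3465}\right) / \pi.

Key step: t_0 being -\frac{1}{2}, cancel k^2 + 1 from the displayed ratio first; then C = -1/2.
Ratio: r(k) = 1 * (k-\frac{3}{2}) (k+\frac{5}{2}) / [(k+5) (k+1)] - rational in k. x = 1; t_0 = -\frac{1}{2}; negate the roots.


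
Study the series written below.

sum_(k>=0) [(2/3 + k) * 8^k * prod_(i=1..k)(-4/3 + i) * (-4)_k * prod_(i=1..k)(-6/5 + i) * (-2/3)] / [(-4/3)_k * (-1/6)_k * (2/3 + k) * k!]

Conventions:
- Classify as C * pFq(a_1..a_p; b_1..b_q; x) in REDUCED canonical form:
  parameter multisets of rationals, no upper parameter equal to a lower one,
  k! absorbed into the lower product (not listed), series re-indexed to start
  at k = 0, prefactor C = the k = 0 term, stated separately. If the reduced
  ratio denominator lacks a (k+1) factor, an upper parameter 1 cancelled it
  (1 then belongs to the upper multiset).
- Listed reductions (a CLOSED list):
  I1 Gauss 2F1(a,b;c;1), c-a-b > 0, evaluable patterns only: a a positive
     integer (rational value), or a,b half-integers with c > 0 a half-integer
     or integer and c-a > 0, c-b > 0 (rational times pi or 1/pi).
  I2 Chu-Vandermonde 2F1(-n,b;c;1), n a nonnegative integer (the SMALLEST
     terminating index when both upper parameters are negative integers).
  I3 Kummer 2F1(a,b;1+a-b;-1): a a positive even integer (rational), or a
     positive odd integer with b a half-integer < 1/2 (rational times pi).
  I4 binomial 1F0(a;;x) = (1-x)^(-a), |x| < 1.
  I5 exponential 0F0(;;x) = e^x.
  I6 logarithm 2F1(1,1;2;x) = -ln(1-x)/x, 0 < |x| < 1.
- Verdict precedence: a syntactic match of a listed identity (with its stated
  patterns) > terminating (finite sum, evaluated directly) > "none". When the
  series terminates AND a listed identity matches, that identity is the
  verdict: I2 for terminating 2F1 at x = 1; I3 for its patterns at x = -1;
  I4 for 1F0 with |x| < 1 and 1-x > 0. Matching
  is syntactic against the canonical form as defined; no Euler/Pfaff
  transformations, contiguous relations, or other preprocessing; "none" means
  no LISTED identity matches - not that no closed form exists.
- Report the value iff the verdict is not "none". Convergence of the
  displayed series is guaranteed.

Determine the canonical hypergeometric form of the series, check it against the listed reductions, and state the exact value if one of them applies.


Structural cue: x = 8 and the running product (prefactor -2/3) telescopes to a rising factorial.
Adjacent-term ratio: r(k) = 8 * (k-4) (k-1/3) (k-1/5) / [(k-4/3) (k-1/6) (k+1)] - rational in k, leading ratio 8; with t_0 = -2/3, classification follows.

The series (x = 8) is 3F2: upper {-4, -1/3, -1/5}, lower {-4/3, -1/6}, prefactor -2/3. Verdict: terminating. (-4)_k vanishes past k = 4, leaving a 5-term sum, computed directly. Value: 7586211506/1753125.


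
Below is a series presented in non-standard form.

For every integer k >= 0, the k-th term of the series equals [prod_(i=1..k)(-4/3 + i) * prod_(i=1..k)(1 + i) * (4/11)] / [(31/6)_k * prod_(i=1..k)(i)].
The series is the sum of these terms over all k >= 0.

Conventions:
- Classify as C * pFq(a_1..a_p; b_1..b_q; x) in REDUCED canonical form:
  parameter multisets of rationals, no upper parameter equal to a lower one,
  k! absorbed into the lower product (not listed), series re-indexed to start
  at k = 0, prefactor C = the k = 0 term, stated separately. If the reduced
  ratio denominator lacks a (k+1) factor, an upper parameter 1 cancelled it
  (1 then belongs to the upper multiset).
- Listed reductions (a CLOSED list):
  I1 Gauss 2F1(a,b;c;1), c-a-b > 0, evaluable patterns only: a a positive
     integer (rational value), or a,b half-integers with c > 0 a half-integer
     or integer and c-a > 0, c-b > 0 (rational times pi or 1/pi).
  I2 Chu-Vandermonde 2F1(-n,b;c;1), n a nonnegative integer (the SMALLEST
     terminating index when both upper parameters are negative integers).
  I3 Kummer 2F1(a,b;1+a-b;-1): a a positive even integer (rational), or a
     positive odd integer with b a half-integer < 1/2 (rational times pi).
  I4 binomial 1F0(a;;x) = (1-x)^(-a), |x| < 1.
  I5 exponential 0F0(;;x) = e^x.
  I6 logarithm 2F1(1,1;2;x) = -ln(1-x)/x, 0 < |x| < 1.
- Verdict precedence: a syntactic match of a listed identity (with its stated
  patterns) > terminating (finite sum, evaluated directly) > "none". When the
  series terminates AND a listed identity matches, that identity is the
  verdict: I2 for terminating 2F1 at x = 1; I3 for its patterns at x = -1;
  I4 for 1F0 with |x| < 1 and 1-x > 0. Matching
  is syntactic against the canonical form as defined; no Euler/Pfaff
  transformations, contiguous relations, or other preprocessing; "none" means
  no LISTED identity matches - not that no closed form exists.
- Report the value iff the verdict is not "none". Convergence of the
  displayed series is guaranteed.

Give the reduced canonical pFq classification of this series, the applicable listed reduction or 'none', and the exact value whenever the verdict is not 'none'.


Classification (C = 4/11): 2F1 with upper {-1/3, 2}, lower {31/6}, argument x = 1. Verdict: Gauss (I1, integer-parameter pattern) applies (x = 1: the Gamma ratio telescopes since c-a-b = 7/2 > 0 and a = 2 in Z>0). Its exact value is 1900/6237.

First insight: t_0 = 4/11 here, and the running product (C = 4/11, x = 1) telescopes to a rising factorial.
Consecutive-term ratio: r(k) = 1 * (k-1/3) (k+2) / [(k+31/6) (k+1)] - rational in k, leading ratio 1; with t_0 = 4/11, classification follows.


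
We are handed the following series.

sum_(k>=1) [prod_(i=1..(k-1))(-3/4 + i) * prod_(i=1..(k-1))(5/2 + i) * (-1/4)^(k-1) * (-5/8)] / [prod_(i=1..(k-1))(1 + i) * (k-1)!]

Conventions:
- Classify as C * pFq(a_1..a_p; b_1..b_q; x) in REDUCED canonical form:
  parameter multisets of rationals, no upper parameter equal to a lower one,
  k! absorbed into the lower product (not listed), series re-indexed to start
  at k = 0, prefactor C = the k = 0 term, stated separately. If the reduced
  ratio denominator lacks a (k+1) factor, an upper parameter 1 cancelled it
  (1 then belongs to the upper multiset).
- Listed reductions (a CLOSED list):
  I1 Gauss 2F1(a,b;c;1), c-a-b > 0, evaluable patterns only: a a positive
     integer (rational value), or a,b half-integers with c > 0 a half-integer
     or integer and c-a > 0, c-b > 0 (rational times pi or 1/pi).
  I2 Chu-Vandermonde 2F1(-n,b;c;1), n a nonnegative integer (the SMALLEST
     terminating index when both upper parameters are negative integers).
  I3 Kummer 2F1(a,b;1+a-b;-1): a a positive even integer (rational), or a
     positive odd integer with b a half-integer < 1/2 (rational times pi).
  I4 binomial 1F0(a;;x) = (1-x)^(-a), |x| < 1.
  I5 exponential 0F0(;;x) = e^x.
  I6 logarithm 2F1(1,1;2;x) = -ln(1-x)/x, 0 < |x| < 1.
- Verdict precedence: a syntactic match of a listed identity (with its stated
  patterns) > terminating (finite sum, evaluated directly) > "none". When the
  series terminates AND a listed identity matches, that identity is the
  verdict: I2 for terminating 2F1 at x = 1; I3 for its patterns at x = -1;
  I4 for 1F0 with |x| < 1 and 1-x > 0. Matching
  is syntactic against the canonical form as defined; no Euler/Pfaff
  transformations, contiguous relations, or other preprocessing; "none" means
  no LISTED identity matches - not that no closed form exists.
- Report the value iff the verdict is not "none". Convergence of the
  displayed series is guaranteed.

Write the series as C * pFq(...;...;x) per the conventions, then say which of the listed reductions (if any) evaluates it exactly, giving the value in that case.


Canonical form: C = -5/8 times 2F1 with upper {1/4, 7/2}, lower {2}, x = -1/4. Verdict: none. Every listed pattern misses the 2F1 form at -1/4, upper {1/4, 7/2}.

Key step: t_0 being -5/8, the lower running product (C = -5/8) is a rising factorial.
Consecutive-term ratio: r(k) = (-1/4) * (k+1/4) (k+7/2) / [(k+2) (k+1)] - rational in k, leading ratio (-1/4); with t_0 = -5/8, classification follows.
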